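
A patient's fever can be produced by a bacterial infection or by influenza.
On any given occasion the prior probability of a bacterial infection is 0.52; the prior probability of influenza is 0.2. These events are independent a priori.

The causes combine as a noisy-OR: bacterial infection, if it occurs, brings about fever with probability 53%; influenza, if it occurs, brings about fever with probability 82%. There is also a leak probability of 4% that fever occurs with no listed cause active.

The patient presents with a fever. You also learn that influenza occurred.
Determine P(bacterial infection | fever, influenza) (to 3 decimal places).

P(bacterial infection | fever, influenza) ≈ 0.546

Under noisy-OR, P(fever | causes) = 1 − (1−0.04)·∏(1−qᵢ) over the active causes.
Weight on bacterial infection=true, given the evidence: 0.918784×0.52 = 0.477768
Denominator P(fever | influenza): 0.8272×0.48 + 0.918784×0.52 = 0.874824
P(bacterial infection | fever, influenza) = 0.477768/0.874824 ≈ 0.546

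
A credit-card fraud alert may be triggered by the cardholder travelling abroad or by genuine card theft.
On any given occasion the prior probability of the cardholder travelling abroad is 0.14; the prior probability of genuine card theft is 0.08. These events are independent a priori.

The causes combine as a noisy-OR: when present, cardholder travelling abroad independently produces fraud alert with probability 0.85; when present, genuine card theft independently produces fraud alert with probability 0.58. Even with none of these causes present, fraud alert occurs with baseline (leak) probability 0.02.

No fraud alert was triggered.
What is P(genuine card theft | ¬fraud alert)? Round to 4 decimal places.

P(genuine card theft | ¬fraud alert) ≈ 0.0352

Under noisy-OR, P(fraud alert | causes) = 1 − (1−0.02)·∏(1−qᵢ) over the active causes.
P(¬fraud alert) = 0.98·0.86·0.92 + 0.4116·0.86·0.08 + 0.147·0.14·0.92 + 0.06174·0.14·0.08 = 0.775376 + 0.028318 + 0.018934 + 0.000691 = 0.823319
Of this, 0.029009 comes from 0.028318 + 0.000691 (the genuine card theft=true cases).
P(genuine card theft | ¬fraud alert) = 0.029009 / 0.823319 ≈ 0.0352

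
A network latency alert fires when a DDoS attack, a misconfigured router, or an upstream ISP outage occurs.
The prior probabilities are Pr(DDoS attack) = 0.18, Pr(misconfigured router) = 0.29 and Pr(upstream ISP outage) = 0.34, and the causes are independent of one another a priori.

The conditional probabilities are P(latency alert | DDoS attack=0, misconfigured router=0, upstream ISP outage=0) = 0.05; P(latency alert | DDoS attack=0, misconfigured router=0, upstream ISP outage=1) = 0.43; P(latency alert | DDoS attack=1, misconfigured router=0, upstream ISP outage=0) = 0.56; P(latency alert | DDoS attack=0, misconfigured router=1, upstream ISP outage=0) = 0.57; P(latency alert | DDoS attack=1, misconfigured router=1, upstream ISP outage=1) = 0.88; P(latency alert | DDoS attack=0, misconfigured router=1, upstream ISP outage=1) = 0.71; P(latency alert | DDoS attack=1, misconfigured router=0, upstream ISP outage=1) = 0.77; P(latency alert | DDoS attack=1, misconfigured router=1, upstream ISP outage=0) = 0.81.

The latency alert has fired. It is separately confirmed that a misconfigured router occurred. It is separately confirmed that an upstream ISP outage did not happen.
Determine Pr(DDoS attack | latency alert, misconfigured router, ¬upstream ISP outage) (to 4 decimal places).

Enumerate both values of DDoS attack and weight by the priors:
  P(latency alert | misconfigured router, ¬upstream ISP outage) = 0.57×0.82 + 0.81×0.18
        = 0.467400 + 0.145800 = 0.613200
The terms with DDoS attack present sum to 0.145800, so
  P(DDoS attack | latency alert, misconfigured router, ¬upstream ISP outage) = 0.145800 / 0.613200 ≈ 0.2378

Pr(DDoS attack | latency alert, misconfigured router, ¬upstream ISP outage) ≈ 0.2378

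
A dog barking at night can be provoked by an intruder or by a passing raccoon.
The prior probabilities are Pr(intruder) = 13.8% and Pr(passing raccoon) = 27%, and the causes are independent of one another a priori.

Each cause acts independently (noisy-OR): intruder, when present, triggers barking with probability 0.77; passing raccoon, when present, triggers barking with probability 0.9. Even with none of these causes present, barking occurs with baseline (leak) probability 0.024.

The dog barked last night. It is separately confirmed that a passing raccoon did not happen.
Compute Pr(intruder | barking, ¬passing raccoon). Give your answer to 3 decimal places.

Under noisy-OR, P(barking | causes) = 1 − (1−0.024)·∏(1−qᵢ) over the active causes.
By total probability over both values of intruder:
  P(barking | ¬passing raccoon) = 0.024*0.862 + 0.77552*0.138
        = 0.020688 + 0.107022 = 0.127710
Keeping only the intruder-present terms gives 0.107022, so
  P(intruder | barking, ¬passing raccoon) = 0.107022 / 0.127710 ≈ 0.838

Pr(intruder | barking, ¬passing raccoon) ≈ 0.838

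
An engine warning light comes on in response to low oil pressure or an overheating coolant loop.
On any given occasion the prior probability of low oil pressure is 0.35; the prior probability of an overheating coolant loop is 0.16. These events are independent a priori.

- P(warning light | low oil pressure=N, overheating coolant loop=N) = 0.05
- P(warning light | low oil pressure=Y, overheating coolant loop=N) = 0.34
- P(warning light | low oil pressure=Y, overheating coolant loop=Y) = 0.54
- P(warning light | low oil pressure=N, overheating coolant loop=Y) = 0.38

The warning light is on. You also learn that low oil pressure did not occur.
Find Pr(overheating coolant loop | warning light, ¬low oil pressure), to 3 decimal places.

Pr(overheating coolant loop | warning light, ¬low oil pressure) ≈ 0.591

Enumerate both values of overheating coolant loop and weight by the priors:
  P(warning light | ¬low oil pressure) = 0.05*0.84 + 0.38*0.16
        = 0.042000 + 0.060800 = 0.102800
The terms with overheating coolant loop present sum to 0.060800, so
  P(overheating coolant loop | warning light, ¬low oil pressure) = 0.060800 / 0.102800 ≈ 0.591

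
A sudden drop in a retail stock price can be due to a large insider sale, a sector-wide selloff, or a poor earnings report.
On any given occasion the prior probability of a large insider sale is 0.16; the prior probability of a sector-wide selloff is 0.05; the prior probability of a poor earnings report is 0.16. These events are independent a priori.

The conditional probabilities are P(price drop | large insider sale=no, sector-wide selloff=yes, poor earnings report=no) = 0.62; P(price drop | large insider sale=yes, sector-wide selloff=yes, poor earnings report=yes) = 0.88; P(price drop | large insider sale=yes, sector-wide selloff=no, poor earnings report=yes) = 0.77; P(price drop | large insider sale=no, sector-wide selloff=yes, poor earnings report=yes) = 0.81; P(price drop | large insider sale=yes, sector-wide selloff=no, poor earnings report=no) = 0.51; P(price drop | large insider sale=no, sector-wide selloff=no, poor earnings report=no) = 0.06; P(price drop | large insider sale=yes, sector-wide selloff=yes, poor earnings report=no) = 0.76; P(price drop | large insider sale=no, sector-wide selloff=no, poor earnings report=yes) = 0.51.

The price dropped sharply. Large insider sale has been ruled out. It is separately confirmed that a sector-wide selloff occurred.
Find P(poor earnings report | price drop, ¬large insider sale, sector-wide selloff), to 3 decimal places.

P(price drop | ¬large insider sale, sector-wide selloff) = 0.62×0.84 + 0.81×0.16 = 0.520800 + 0.129600 = 0.650400
The poor earnings report-present share is 0.81×0.16 = 0.129600.
P(poor earnings report | price drop, ¬large insider sale, sector-wide selloff) = 0.129600 / 0.650400 ≈ 0.199

P(poor earnings report | price drop, ¬large insider sale, sector-wide selloff) ≈ 0.199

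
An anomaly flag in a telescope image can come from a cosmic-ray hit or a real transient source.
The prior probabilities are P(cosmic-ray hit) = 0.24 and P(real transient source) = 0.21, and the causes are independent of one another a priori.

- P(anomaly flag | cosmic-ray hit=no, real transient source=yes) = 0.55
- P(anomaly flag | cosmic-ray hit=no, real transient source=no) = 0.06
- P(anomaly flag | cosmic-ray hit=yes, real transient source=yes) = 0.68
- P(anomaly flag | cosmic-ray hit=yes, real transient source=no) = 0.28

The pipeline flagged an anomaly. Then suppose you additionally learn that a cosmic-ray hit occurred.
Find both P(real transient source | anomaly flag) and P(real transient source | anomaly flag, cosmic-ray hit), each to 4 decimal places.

P(real transient source | anomaly flag) ≈ 0.5780; P(real transient source | anomaly flag, cosmic-ray hit) ≈ 0.3923

P(anomaly flag) = 0.06×0.76×0.79 + 0.55×0.76×0.21 + 0.28×0.24×0.79 + 0.68×0.24×0.21 = 0.036024 + 0.087780 + 0.053088 + 0.034272 = 0.211164
Of this, 0.122052 comes from 0.087780 + 0.034272 (the real transient source=true cases).
P(real transient source | anomaly flag) = 0.122052 / 0.211164 ≈ 0.5780

Now condition on the additional information:
Sum P(anomaly flag|·) weighted by the priors over both values of real transient source:
  P(anomaly flag | cosmic-ray hit) = 0.28×0.79 + 0.68×0.21
        = 0.221200 + 0.142800 = 0.364000
The terms with real transient source present sum to 0.142800, so
  P(real transient source | anomaly flag, cosmic-ray hit) = 0.142800 / 0.364000 ≈ 0.3923
The drop from 0.5780 to 0.3923 is the explaining-away (discounting) effect.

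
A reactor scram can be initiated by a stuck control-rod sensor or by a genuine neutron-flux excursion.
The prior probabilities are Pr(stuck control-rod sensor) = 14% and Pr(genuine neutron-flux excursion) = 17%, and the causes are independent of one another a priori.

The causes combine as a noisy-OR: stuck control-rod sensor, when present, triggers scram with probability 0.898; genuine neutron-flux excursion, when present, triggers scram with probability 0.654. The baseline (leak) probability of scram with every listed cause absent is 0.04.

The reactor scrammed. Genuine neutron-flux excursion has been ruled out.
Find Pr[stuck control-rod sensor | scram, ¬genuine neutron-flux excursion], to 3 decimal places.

Pr[stuck control-rod sensor | scram, ¬genuine neutron-flux excursion] ≈ 0.786

Under noisy-OR, P(scram | causes) = 1 − (1−0.04)·∏(1−qᵢ) over the active causes.
P(scram | ¬genuine neutron-flux excursion) = 0.04·0.86 + 0.90208·0.14 = 0.034400 + 0.126291 = 0.160691
The stuck control-rod sensor-present share is 0.90208·0.14 = 0.126291.
So P(stuck control-rod sensor | scram, ¬genuine neutron-flux excursion) = 0.126291/0.160691 ≈ 0.786.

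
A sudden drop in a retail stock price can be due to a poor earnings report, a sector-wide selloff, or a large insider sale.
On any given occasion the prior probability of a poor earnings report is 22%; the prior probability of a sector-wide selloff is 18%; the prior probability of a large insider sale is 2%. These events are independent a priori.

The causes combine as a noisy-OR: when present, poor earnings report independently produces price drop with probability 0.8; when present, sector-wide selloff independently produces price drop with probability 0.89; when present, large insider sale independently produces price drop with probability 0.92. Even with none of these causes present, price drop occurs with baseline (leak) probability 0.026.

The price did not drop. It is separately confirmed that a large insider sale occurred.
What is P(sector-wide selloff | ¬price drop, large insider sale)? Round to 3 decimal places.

P(sector-wide selloff | ¬price drop, large insider sale) ≈ 0.024

Under noisy-OR, P(price drop | causes) = 1 − (1−0.026)·∏(1−qᵢ) over the active causes.
Sum P(¬price drop|·) weighted by the priors over the 4 (poor earnings report, sector-wide selloff) configurations:
  P(¬price drop | large insider sale) = 0.07792×0.78×0.82 + 0.008571×0.78×0.18 + 0.015584×0.22×0.82 + 0.001714×0.22×0.18
        = 0.049838 + 0.001203 + 0.002811 + 0.000068 = 0.053920
Keeping only the sector-wide selloff-present terms gives 0.001271, so
  P(sector-wide selloff | ¬price drop, large insider sale) = 0.001271 / 0.053920 ≈ 0.024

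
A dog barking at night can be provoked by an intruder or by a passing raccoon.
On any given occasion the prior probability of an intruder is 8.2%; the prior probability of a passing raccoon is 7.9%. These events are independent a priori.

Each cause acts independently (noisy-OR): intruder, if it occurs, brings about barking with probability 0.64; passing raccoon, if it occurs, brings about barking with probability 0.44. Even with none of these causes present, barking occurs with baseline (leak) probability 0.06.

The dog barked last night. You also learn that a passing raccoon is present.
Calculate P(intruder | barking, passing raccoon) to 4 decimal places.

P(intruder | barking, passing raccoon) ≈ 0.1326

Under noisy-OR, P(barking | causes) = 1 − (1−0.06)·∏(1−qᵢ) over the active causes.
P(barking | passing raccoon) = 0.4736·0.918 + 0.810496·0.082 = 0.434765 + 0.066461 = 0.501226
Of this, 0.066461 comes from 0.810496·0.082 (the intruder=true cases).
P(intruder | barking, passing raccoon) = 0.066461 / 0.501226 ≈ 0.1326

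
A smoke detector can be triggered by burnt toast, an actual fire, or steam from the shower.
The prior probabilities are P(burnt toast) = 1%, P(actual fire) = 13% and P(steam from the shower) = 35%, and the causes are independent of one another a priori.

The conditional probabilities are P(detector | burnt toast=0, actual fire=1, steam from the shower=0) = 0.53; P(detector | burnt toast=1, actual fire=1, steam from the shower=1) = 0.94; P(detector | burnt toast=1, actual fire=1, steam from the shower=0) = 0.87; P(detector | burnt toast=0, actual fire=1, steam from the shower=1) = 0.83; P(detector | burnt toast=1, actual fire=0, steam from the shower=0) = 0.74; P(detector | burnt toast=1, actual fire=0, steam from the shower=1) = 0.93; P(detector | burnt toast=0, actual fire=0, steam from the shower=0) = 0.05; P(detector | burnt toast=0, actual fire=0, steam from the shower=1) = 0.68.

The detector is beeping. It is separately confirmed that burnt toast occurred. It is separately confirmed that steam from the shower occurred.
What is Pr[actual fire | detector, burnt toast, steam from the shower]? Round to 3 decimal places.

Numerator (weight on configurations with actual fire): 0.94*0.13 = 0.122200
The normalizing constant is 0.93*0.87 + 0.94*0.13 = 0.931300
P(actual fire | detector, burnt toast, steam from the shower) = 0.122200/0.931300 ≈ 0.131

Pr[actual fire | detector, burnt toast, steam from the shower] ≈ 0.131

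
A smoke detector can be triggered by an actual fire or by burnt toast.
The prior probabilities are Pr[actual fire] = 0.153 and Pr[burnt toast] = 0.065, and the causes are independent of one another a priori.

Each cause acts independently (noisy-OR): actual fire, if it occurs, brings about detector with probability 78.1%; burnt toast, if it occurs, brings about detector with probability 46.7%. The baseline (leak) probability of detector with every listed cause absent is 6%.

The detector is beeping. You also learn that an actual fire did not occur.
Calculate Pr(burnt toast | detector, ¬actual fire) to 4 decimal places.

Under noisy-OR, P(detector | causes) = 1 − (1−0.06)·∏(1−qᵢ) over the active causes.
P(detector | ¬actual fire) = 0.06·0.935 + 0.49898·0.065 = 0.056100 + 0.032434 = 0.088534
The burnt toast-present share is 0.49898·0.065 = 0.032434.
So P(burnt toast | detector, ¬actual fire) = 0.032434/0.088534 ≈ 0.3663.

Pr(burnt toast | detector, ¬actual fire) ≈ 0.3663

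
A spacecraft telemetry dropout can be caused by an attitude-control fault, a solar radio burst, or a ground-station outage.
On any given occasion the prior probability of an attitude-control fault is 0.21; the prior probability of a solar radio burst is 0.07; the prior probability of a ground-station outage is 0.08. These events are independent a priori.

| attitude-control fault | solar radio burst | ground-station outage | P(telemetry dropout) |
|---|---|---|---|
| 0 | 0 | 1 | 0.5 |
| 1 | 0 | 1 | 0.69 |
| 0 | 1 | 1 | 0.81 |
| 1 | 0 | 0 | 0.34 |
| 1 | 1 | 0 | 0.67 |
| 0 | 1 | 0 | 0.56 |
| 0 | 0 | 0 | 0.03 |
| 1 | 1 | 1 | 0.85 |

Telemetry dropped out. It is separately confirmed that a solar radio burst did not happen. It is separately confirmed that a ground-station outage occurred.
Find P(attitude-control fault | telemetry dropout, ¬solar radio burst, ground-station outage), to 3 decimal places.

P(telemetry dropout | ¬solar radio burst, ground-station outage) = 0.5×0.79 + 0.69×0.21 = 0.395000 + 0.144900 = 0.539900
Restricting to configurations with attitude-control fault present: 0.69×0.21 = 0.144900.
P(attitude-control fault | telemetry dropout, ¬solar radio burst, ground-station outage) = 0.144900 / 0.539900 ≈ 0.268

P(attitude-control fault | telemetry dropout, ¬solar radio burst, ground-station outage) ≈ 0.268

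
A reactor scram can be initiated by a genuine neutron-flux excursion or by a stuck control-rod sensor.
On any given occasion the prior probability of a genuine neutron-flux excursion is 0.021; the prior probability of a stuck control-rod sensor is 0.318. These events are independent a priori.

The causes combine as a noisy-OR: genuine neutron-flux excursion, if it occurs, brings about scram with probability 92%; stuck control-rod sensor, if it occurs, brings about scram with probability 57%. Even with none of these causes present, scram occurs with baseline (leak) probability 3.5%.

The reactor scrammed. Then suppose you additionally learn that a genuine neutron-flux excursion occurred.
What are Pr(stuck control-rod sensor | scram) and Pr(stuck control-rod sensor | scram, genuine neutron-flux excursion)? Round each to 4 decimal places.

Pr(stuck control-rod sensor | scram) ≈ 0.8375; Pr(stuck control-rod sensor | scram, genuine neutron-flux excursion) ≈ 0.3282

Under noisy-OR, P(scram | causes) = 1 − (1−0.035)·∏(1−qᵢ) over the active causes.
Numerator (weight on configurations with stuck control-rod sensor): 0.182139 + 0.006456 = 0.188595
Normalizer over all consistent configurations: 0.035×0.979×0.682 + 0.58505×0.979×0.318 + 0.9228×0.021×0.682 + 0.966804×0.021×0.318 = 0.225180
P(stuck control-rod sensor | scram) = 0.188595/0.225180 ≈ 0.8375

Now also conditioning on genuine neutron-flux excursion=true:
Numerator (weight on configurations with stuck control-rod sensor): 0.966804·0.318 = 0.307444
The normalizing constant is 0.9228·0.682 + 0.966804·0.318 = 0.936794
Posterior = 0.307444 / 0.936794 ≈ 0.3282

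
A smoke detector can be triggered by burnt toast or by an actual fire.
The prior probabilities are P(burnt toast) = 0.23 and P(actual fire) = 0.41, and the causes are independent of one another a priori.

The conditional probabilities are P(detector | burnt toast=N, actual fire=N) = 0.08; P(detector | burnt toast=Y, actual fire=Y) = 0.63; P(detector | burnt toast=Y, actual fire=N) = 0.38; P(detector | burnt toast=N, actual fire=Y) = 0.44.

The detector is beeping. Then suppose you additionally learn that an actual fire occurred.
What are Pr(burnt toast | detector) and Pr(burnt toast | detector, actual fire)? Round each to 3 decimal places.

P(detector) = 0.08*0.77*0.59 + 0.44*0.77*0.41 + 0.38*0.23*0.59 + 0.63*0.23*0.41 = 0.036344 + 0.138908 + 0.051566 + 0.059409 = 0.286227
The burnt toast-present share is 0.051566 + 0.059409 = 0.110975.
So P(burnt toast | detector) = 0.110975/0.286227 ≈ 0.388.

With the extra evidence:
Enumerate both values of burnt toast and weight by the priors:
  P(detector | actual fire) = 0.44*0.77 + 0.63*0.23
        = 0.338800 + 0.144900 = 0.483700
Configurations with burnt toast contribute 0.144900, so
  P(burnt toast | detector, actual fire) = 0.144900 / 0.483700 ≈ 0.300
This is intercausal reasoning (explaining away): once actual fire accounts for the detector, burnt toast becomes less likely.

Pr(burnt toast | detector) ≈ 0.388; Pr(burnt toast | detector, actual fire) ≈ 0.300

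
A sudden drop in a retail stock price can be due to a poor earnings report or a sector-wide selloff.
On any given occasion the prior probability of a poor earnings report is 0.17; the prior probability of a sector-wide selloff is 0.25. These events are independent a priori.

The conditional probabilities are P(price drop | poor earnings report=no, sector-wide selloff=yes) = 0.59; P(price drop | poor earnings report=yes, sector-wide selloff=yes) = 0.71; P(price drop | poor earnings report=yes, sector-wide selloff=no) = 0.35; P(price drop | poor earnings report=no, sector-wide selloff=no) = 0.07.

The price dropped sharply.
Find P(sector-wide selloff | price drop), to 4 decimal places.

By total probability over the 4 (poor earnings report, sector-wide selloff) configurations:
  P(price drop) = 0.07·0.83·0.75 + 0.59·0.83·0.25 + 0.35·0.17·0.75 + 0.71·0.17·0.25
        = 0.043575 + 0.122425 + 0.044625 + 0.030175 = 0.240800
Configurations with sector-wide selloff contribute 0.152600, so
  P(sector-wide selloff | price drop) = 0.152600 / 0.240800 ≈ 0.6337

P(sector-wide selloff | price drop) ≈ 0.6337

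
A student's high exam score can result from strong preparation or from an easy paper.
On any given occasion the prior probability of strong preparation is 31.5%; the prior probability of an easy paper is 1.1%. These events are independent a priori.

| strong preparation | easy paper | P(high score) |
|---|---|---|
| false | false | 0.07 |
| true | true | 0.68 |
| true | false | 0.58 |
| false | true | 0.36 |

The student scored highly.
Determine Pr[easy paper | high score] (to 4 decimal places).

P(high score) = 0.07·0.685·0.989 + 0.36·0.685·0.011 + 0.58·0.315·0.989 + 0.68·0.315·0.011 = 0.047423 + 0.002713 + 0.180690 + 0.002356 = 0.233182
Of this, 0.005069 comes from 0.002713 + 0.002356 (the easy paper=true cases).
P(easy paper | high score) = 0.005069 / 0.233182 ≈ 0.0217

Pr[easy paper | high score] ≈ 0.0217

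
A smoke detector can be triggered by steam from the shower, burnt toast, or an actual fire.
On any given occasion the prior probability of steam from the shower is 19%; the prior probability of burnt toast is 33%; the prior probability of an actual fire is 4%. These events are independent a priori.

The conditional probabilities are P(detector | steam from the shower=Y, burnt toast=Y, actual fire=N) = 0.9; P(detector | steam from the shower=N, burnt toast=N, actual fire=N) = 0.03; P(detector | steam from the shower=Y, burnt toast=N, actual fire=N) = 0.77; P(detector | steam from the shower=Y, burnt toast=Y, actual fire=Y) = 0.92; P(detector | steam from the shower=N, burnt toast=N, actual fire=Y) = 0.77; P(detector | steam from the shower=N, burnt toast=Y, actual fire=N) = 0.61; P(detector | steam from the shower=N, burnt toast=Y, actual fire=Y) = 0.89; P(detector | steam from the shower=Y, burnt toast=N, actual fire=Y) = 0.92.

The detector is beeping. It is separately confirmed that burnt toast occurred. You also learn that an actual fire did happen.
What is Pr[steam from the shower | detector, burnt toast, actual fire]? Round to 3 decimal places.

Pr[steam from the shower | detector, burnt toast, actual fire] ≈ 0.195

For the numerator, keep only steam from the shower=true terms: 0.92×0.19 = 0.174800
The normalizing constant is 0.89×0.81 + 0.92×0.19 = 0.895700
P(steam from the shower | detector, burnt toast, actual fire) = 0.174800/0.895700 ≈ 0.195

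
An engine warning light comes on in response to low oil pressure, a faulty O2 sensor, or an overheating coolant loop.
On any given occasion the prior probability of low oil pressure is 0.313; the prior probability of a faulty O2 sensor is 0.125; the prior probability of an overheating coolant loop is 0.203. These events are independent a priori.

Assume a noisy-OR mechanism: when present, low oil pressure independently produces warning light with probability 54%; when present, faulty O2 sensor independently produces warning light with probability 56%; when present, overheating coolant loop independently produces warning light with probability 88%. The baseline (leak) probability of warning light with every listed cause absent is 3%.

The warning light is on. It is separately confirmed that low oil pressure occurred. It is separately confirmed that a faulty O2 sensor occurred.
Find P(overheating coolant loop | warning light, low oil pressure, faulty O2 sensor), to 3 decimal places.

P(overheating coolant loop | warning light, low oil pressure, faulty O2 sensor) ≈ 0.236

Under noisy-OR, P(warning light | causes) = 1 − (1−0.03)·∏(1−qᵢ) over the active causes.
Sum P(warning light|·) weighted by the priors over both values of overheating coolant loop:
  P(warning light | low oil pressure, faulty O2 sensor) = 0.803672*0.797 + 0.976441*0.203
        = 0.640527 + 0.198218 = 0.838745
The terms with overheating coolant loop present sum to 0.198218, so
  P(overheating coolant loop | warning light, low oil pressure, faulty O2 sensor) = 0.198218 / 0.838745 ≈ 0.236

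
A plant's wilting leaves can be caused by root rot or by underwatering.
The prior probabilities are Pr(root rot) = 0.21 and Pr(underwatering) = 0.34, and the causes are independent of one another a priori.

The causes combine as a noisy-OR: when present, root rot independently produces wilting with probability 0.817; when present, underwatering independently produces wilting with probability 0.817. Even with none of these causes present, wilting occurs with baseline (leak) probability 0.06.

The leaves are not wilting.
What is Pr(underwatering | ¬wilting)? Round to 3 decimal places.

Under noisy-OR, P(wilting | causes) = 1 − (1−0.06)·∏(1−qᵢ) over the active causes.
For the numerator, keep only underwatering=true terms: 0.046205 + 0.002248 = 0.048453
Normalizer over all consistent configurations: 0.94*0.79*0.66 + 0.17202*0.79*0.34 + 0.17202*0.21*0.66 + 0.03148*0.21*0.34 = 0.562411
Posterior = 0.048453 / 0.562411 ≈ 0.086

Pr(underwatering | ¬wilting) ≈ 0.086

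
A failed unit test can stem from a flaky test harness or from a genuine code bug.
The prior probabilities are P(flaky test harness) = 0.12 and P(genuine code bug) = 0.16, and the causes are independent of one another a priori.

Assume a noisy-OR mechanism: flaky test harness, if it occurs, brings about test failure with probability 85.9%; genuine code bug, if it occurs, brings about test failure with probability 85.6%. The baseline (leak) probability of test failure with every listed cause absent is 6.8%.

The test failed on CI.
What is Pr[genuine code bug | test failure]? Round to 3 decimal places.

Pr[genuine code bug | test failure] ≈ 0.505

Under noisy-OR, P(test failure | causes) = 1 − (1−0.068)·∏(1−qᵢ) over the active causes.
Sum P(test failure|·) weighted by the priors over the 4 (flaky test harness, genuine code bug) configurations:
  P(test failure) = 0.068·0.88·0.84 + 0.865792·0.88·0.16 + 0.868588·0.12·0.84 + 0.981077·0.12·0.16
        = 0.050266 + 0.121904 + 0.087554 + 0.018837 = 0.278561
Configurations with genuine code bug contribute 0.140741, so
  P(genuine code bug | test failure) = 0.140741 / 0.278561 ≈ 0.505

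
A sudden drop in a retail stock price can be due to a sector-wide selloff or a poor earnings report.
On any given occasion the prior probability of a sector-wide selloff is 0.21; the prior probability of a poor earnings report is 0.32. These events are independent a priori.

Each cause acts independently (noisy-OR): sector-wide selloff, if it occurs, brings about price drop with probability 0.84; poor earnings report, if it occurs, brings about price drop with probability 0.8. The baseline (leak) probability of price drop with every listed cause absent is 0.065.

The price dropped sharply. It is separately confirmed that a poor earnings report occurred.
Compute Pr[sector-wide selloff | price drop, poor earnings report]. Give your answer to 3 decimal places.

Pr[sector-wide selloff | price drop, poor earnings report] ≈ 0.241

Under noisy-OR, P(price drop | causes) = 1 − (1−0.065)·∏(1−qᵢ) over the active causes.
P(price drop | poor earnings report) = 0.813·0.79 + 0.97008·0.21 = 0.642270 + 0.203717 = 0.845987
Of this, 0.203717 comes from 0.97008·0.21 (the sector-wide selloff=true cases).
P(sector-wide selloff | price drop, poor earnings report) = 0.203717 / 0.845987 ≈ 0.241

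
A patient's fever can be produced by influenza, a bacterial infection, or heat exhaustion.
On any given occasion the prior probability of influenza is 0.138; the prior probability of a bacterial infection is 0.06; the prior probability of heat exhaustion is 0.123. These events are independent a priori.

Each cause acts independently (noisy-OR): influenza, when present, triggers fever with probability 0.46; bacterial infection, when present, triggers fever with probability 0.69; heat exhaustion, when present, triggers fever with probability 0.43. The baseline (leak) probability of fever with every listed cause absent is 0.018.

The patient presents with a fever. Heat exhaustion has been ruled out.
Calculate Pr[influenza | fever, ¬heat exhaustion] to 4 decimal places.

Pr[influenza | fever, ¬heat exhaustion] ≈ 0.5730

Under noisy-OR, P(fever | causes) = 1 − (1−0.018)·∏(1−qᵢ) over the active causes.
P(fever | ¬heat exhaustion) = 0.018*0.862*0.94 + 0.69558*0.862*0.06 + 0.46972*0.138*0.94 + 0.835613*0.138*0.06 = 0.014585 + 0.035975 + 0.060932 + 0.006919 = 0.118411
The influenza-present share is 0.060932 + 0.006919 = 0.067851.
So P(influenza | fever, ¬heat exhaustion) = 0.067851/0.118411 ≈ 0.5730.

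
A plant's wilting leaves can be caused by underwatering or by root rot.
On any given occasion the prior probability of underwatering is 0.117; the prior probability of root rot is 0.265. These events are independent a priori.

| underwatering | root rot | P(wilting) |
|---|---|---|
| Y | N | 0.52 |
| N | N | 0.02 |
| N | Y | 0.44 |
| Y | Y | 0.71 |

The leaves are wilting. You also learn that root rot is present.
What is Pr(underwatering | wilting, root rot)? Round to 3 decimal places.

Pr(underwatering | wilting, root rot) ≈ 0.176

By total probability over both values of underwatering:
  P(wilting | root rot) = 0.44·0.883 + 0.71·0.117
        = 0.388520 + 0.083070 = 0.471590
Configurations with underwatering contribute 0.083070, so
  P(underwatering | wilting, root rot) = 0.083070 / 0.471590 ≈ 0.176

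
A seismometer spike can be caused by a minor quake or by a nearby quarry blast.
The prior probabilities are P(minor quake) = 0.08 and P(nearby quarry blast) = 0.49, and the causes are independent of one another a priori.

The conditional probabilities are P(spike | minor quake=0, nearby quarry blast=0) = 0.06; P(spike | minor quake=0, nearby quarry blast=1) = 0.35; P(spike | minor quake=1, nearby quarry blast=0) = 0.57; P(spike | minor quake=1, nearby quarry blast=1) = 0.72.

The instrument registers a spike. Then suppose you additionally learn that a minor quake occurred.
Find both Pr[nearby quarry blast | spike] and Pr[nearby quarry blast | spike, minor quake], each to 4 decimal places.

P(spike) = 0.06*0.92*0.51 + 0.35*0.92*0.49 + 0.57*0.08*0.51 + 0.72*0.08*0.49 = 0.028152 + 0.157780 + 0.023256 + 0.028224 = 0.237412
The nearby quarry blast-present share is 0.157780 + 0.028224 = 0.186004.
Hence the posterior is 0.186004/0.237412 ≈ 0.7835.

Now condition on the additional information:
Weight on nearby quarry blast=true, given the evidence: 0.72*0.49 = 0.352800
Normalizer over all consistent configurations: 0.57*0.51 + 0.72*0.49 = 0.643500
P(nearby quarry blast | spike, minor quake) = 0.352800/0.643500 ≈ 0.5483

Pr[nearby quarry blast | spike] ≈ 0.7835; Pr[nearby quarry blast | spike, minor quake] ≈ 0.5483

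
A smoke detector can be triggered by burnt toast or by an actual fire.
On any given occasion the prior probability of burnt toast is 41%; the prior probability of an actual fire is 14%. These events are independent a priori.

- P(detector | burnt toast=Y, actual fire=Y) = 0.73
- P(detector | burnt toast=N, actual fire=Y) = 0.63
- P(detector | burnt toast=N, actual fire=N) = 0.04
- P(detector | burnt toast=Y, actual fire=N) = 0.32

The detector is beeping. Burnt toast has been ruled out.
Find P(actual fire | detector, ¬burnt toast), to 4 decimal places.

Numerator (weight on configurations with actual fire): 0.63×0.14 = 0.088200
Normalizer over all consistent configurations: 0.04×0.86 + 0.63×0.14 = 0.122600
Posterior = 0.088200 / 0.122600 ≈ 0.7194

P(actual fire | detector, ¬burnt toast) ≈ 0.7194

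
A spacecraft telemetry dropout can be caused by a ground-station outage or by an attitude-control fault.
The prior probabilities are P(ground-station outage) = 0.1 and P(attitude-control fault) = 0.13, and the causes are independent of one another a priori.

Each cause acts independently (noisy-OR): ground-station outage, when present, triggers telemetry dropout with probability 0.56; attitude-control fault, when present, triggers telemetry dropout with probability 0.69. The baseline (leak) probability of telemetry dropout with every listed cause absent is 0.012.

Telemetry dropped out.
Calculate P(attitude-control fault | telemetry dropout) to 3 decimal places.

P(attitude-control fault | telemetry dropout) ≈ 0.612

Under noisy-OR, P(telemetry dropout | causes) = 1 − (1−0.012)·∏(1−qᵢ) over the active causes.
P(telemetry dropout) = 0.012*0.9*0.87 + 0.69372*0.9*0.13 + 0.56528*0.1*0.87 + 0.865237*0.1*0.13 = 0.009396 + 0.081165 + 0.049179 + 0.011248 = 0.150988
Restricting to configurations with attitude-control fault present: 0.081165 + 0.011248 = 0.092413.
So P(attitude-control fault | telemetry dropout) = 0.092413/0.150988 ≈ 0.612.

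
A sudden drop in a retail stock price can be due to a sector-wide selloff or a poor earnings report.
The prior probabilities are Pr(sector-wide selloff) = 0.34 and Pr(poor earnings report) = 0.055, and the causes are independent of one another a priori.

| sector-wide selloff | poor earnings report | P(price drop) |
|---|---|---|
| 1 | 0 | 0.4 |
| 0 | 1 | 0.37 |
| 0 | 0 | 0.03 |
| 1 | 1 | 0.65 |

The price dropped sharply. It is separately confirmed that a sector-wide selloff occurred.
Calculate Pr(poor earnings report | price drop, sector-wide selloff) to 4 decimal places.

Pr(poor earnings report | price drop, sector-wide selloff) ≈ 0.0864

Enumerate both values of poor earnings report and weight by the priors:
  P(price drop | sector-wide selloff) = 0.4*0.945 + 0.65*0.055
        = 0.378000 + 0.035750 = 0.413750
The terms with poor earnings report present sum to 0.035750, so
  P(poor earnings report | price drop, sector-wide selloff) = 0.035750 / 0.413750 ≈ 0.0864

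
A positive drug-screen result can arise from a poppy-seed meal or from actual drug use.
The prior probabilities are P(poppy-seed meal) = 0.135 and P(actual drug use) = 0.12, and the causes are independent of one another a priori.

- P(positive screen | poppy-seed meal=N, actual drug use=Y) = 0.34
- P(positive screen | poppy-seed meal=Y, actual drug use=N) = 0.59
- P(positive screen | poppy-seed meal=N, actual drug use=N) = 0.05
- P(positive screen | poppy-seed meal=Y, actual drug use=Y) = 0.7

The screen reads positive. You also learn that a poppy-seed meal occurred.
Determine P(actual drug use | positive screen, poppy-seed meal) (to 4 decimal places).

P(actual drug use | positive screen, poppy-seed meal) ≈ 0.1393

P(positive screen | poppy-seed meal) = 0.59·0.88 + 0.7·0.12 = 0.519200 + 0.084000 = 0.603200
The actual drug use-present share is 0.7·0.12 = 0.084000.
Hence the posterior is 0.084000/0.603200 ≈ 0.1393.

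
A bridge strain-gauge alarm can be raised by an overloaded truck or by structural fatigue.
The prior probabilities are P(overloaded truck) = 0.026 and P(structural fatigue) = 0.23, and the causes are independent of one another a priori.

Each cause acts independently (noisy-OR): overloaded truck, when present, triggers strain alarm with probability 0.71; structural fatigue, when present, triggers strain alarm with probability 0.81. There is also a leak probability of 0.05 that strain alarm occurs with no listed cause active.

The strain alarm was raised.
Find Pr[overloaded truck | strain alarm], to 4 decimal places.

Pr[overloaded truck | strain alarm] ≈ 0.0836

Under noisy-OR, P(strain alarm | causes) = 1 − (1−0.05)·∏(1−qᵢ) over the active causes.
Weight on overloaded truck=true, given the evidence: 0.014504 + 0.005667 = 0.020171
The normalizing constant is 0.05×0.974×0.77 + 0.8195×0.974×0.23 + 0.7245×0.026×0.77 + 0.947655×0.026×0.23 = 0.241254
Posterior = 0.020171 / 0.241254 ≈ 0.0836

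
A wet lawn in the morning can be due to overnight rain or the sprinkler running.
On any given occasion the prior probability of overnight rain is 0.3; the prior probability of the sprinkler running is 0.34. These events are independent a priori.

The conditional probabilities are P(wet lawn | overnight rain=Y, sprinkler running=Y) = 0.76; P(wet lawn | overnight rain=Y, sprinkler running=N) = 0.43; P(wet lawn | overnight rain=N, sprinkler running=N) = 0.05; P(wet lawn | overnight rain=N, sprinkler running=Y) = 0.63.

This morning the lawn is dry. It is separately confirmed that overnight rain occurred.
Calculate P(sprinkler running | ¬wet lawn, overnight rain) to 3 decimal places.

P(sprinkler running | ¬wet lawn, overnight rain) ≈ 0.178

Numerator (weight on configurations with sprinkler running): 0.24×0.34 = 0.081600
Denominator P(¬wet lawn | overnight rain): 0.57×0.66 + 0.24×0.34 = 0.457800
P(sprinkler running | ¬wet lawn, overnight rain) = 0.081600/0.457800 ≈ 0.178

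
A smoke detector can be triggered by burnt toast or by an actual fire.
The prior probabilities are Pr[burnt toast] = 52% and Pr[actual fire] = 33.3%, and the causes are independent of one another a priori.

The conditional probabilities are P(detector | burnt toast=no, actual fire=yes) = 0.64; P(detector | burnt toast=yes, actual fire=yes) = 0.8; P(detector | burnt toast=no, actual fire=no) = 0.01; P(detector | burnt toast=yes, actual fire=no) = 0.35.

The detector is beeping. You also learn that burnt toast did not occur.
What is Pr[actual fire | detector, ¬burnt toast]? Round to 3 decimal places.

Pr[actual fire | detector, ¬burnt toast] ≈ 0.970

P(detector | ¬burnt toast) = 0.01·0.667 + 0.64·0.333 = 0.006670 + 0.213120 = 0.219790
The actual fire-present share is 0.64·0.333 = 0.213120.
Hence the posterior is 0.213120/0.219790 ≈ 0.970.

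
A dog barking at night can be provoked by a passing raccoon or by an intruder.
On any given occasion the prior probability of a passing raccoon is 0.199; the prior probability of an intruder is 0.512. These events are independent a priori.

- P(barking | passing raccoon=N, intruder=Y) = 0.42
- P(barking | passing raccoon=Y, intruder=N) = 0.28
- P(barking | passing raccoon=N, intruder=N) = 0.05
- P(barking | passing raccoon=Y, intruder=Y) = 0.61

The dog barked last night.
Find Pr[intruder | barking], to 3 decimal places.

Pr[intruder | barking] ≈ 0.834

For the numerator, keep only intruder=true terms: 0.172247 + 0.062152 = 0.234399
Normalizer over all consistent configurations: 0.05·0.801·0.488 + 0.42·0.801·0.512 + 0.28·0.199·0.488 + 0.61·0.199·0.512 = 0.281134
Posterior = 0.234399 / 0.281134 ≈ 0.834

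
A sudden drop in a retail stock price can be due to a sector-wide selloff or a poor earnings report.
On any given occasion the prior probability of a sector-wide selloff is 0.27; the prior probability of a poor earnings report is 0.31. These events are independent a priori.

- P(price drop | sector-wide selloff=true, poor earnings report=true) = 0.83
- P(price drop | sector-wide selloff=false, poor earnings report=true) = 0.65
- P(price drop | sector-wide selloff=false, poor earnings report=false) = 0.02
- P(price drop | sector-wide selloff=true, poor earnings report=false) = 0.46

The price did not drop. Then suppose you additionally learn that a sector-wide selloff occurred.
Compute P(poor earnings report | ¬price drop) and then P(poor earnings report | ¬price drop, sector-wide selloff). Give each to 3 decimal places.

Weight on poor earnings report=true, given the evidence: 0.079205 + 0.014229 = 0.093434
Normalizer over all consistent configurations: 0.98*0.73*0.69 + 0.35*0.73*0.31 + 0.54*0.27*0.69 + 0.17*0.27*0.31 = 0.687662
Posterior = 0.093434 / 0.687662 ≈ 0.136

With the extra evidence:
Weight on poor earnings report=true, given the evidence: 0.17×0.31 = 0.052700
The normalizing constant is 0.54×0.69 + 0.17×0.31 = 0.425300
P(poor earnings report | ¬price drop, sector-wide selloff) = 0.052700/0.425300 ≈ 0.124

P(poor earnings report | ¬price drop) ≈ 0.136; P(poor earnings report | ¬price drop, sector-wide selloff) ≈ 0.124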